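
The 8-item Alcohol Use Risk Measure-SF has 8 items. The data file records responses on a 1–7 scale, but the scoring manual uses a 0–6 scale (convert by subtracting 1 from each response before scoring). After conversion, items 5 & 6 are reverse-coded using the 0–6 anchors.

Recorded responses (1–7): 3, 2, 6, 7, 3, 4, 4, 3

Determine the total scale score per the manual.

26

Convert to 0–6: 2, 1, 5, 6, 2, 3, 3, 2
Reverse-coded (on a 0–6 scale, reversed = 6 − raw):
  item 5: 6 − 2 = 4
  item 6: 6 − 3 = 3
Scored: 2, 1, 5, 6, 4, 3, 3, 2
Total = 26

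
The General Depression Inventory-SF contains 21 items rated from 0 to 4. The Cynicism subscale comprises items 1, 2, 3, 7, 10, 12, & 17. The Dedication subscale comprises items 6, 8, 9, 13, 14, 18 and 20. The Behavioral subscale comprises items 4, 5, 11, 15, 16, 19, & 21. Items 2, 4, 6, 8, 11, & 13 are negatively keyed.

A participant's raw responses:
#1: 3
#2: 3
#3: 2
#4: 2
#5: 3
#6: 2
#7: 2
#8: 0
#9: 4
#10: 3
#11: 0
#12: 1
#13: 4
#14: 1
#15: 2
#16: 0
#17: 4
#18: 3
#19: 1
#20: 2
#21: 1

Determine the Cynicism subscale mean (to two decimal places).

2.29

Cynicism items: 1, 2, 3, 7, 10, 12, 17.
Of these, item 2 is negatively keyed; reversed = (0+4) − raw = 4 − raw.
  item 1: 3
  item 2: 4 − 3 = 1
  item 3: 2
  item 7: 2
  item 10: 3
  item 12: 1
  item 17: 4
Sum = 3 + 1 + 2 + 2 + 3 + 1 + 4 = 16
Mean = 16 / 7 = 2.29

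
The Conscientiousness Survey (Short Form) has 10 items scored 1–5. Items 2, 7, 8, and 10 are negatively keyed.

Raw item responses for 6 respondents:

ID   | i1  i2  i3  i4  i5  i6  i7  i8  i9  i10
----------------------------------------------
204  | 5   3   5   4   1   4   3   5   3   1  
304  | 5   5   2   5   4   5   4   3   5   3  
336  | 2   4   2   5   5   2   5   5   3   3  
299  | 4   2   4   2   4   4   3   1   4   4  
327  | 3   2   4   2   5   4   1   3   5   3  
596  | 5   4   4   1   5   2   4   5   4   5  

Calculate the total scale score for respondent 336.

26

Respondent 336 raw: 2, 4, 2, 5, 5, 2, 5, 5, 3, 3.
Reverse-coded (reverse-coded value = 6 − response):
  item 1: 2
  item 2: 6 − 4 = 2
  item 3: 2
  item 4: 5
  item 5: 5
  item 6: 2
  item 7: 6 − 5 = 1
  item 8: 6 − 5 = 1
  item 9: 3
  item 10: 6 − 3 = 3
Sum = 2 + 2 + 2 + 5 + 5 + 2 + 1 + 1 + 3 + 3 = 26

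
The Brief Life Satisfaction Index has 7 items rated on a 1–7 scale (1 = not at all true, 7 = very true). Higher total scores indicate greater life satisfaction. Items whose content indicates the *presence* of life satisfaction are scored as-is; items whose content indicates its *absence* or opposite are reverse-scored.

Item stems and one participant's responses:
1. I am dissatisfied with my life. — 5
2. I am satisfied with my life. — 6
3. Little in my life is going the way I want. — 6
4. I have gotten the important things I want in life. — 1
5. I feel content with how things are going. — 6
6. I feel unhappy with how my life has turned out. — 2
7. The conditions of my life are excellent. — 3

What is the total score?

Items 1, 3, 6 describe the absence/opposite of life satisfaction → reverse-score.
on a 1–7 scale, reversed = 8 − raw.
  item 1: 8 − 5 = 3
  item 2: 6
  item 3: 8 − 6 = 2
  item 4: 1
  item 5: 6
  item 6: 8 − 2 = 6
  item 7: 3
Total = 3 + 6 + 2 + 1 + 6 + 6 + 3 = 27

27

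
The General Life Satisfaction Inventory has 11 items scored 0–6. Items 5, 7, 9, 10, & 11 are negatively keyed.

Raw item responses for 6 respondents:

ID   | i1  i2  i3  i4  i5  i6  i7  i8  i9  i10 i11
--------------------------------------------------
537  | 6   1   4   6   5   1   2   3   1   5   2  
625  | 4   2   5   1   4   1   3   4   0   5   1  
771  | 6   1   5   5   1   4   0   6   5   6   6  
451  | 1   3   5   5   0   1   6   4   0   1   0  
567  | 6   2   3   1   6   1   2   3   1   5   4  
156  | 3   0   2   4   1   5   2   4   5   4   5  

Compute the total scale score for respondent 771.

39

Respondent 771 raw: 6, 1, 5, 5, 1, 4, 0, 6, 5, 6, 6.
Reverse-coded (on a 0–6 scale, reversed = 6 − raw):
  item 1: 6
  item 2: 1
  item 3: 5
  item 4: 5
  item 5: 6 − 1 = 5
  item 6: 4
  item 7: 6 − 0 = 6
  item 8: 6
  item 9: 6 − 5 = 1
  item 10: 6 − 6 = 0
  item 11: 6 − 6 = 0
Sum = 6 + 1 + 5 + 5 + 5 + 4 + 6 + 6 + 1 + 0 + 0 = 39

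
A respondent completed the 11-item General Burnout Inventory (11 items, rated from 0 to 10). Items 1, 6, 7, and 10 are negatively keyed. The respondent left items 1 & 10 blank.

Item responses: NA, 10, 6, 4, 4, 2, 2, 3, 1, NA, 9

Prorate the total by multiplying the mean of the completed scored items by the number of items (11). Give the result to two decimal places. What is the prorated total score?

Reverse-coded (on a 0–10 scale, reversed = 10 − raw):
  item 6: 10 − 2 = 8
  item 7: 10 − 2 = 8
Completed scored items (9 of 11): 10, 6, 4, 4, 8, 8, 3, 1, 9; sum = 53.
Person mean = 53 / 9 ≈ 5.8889
Prorated total = (53 / 9) × 11 = 64.78 (to 2 dp)

64.78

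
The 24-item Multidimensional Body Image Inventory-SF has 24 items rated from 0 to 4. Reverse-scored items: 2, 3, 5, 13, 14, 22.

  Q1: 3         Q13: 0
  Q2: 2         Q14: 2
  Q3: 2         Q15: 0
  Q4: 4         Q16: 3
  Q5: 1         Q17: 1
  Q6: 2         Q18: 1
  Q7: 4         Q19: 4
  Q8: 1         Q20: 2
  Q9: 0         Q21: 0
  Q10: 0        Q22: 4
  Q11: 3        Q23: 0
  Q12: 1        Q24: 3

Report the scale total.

45

Reverse-scored items use 4 − raw:
  item 2: 4 − 2 = 2
  item 3: 4 − 2 = 2
  item 5: 4 − 1 = 3
  item 13: 4 − 0 = 4
  item 14: 4 − 2 = 2
  item 22: 4 − 4 = 0
After reverse-coding: 3, 2, 2, 4, 3, 2, 4, 1, 0, 0, 3, 1, 4, 2, 0, 3, 1, 1, 4, 2, 0, 0, 0, 3
Total = 3 + 2 + 2 + 4 + 3 + 2 + 4 + 1 + 0 + 0 + 3 + 1 + 4 + 2 + 0 + 3 + 1 + 1 + 4 + 2 + 0 + 0 + 0 + 3 = 45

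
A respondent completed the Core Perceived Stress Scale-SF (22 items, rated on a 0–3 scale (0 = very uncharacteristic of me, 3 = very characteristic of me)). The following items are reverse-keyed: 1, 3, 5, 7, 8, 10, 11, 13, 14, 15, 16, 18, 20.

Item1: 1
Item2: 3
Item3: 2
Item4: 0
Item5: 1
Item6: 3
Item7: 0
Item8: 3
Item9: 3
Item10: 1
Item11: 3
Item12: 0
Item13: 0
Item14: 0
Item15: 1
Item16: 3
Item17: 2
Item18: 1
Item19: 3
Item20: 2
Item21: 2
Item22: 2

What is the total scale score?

39

Reverse-keyed items use 3 − raw:
  item 1: 3 − 1 = 2
  item 3: 3 − 2 = 1
  item 5: 3 − 1 = 2
  item 7: 3 − 0 = 3
  item 8: 3 − 3 = 0
  item 10: 3 − 1 = 2
  item 11: 3 − 3 = 0
  item 13: 3 − 0 = 3
  item 14: 3 − 0 = 3
  item 15: 3 − 1 = 2
  item 16: 3 − 3 = 0
  item 18: 3 − 1 = 2
  item 20: 3 − 2 = 1
Scored items: 2, 3, 1, 0, 2, 3, 3, 0, 3, 2, 0, 0, 3, 3, 2, 0, 2, 2, 3, 1, 2, 2
Total = 2 + 3 + 1 + 0 + 2 + 3 + 3 + 0 + 3 + 2 + 0 + 0 + 3 + 3 + 2 + 0 + 2 + 2 + 3 + 1 + 2 + 2 = 39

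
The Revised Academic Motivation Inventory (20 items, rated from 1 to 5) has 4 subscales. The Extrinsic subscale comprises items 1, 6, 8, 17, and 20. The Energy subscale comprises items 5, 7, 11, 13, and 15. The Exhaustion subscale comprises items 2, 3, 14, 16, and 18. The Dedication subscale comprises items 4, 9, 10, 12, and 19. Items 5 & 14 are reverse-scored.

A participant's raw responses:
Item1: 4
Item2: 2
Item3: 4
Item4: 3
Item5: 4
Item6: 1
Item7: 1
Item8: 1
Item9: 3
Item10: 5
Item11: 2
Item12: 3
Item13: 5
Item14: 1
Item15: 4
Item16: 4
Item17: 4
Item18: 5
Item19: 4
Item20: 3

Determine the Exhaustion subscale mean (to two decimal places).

Exhaustion items: 2, 3, 14, 16, 18.
Of these, item 14 is reverse-scored; reverse-coded value = 6 − response.
  item 2: 2
  item 3: 4
  item 14: 6 − 1 = 5
  item 16: 4
  item 18: 5
Sum = 2 + 4 + 5 + 4 + 5 = 20
Mean = 20 / 5 = 4.00

4.00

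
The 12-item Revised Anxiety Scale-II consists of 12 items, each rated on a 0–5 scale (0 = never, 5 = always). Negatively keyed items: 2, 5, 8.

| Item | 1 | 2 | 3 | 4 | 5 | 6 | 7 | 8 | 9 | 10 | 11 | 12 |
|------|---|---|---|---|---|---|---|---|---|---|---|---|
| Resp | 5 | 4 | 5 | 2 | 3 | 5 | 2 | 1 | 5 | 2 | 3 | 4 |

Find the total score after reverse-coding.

Negatively keyed items use 5 − raw:
  item 2: 5 − 4 = 1
  item 5: 5 − 3 = 2
  item 8: 5 − 1 = 4
Scored responses: 5, 1, 5, 2, 2, 5, 2, 4, 5, 2, 3, 4
Total = 5 + 1 + 5 + 2 + 2 + 5 + 2 + 4 + 5 + 2 + 3 + 4 = 40

40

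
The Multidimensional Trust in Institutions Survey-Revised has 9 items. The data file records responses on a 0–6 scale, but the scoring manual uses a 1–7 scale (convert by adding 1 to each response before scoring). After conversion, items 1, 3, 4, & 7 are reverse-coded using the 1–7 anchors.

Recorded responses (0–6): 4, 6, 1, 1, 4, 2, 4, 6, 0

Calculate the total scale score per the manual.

41

Convert to 1–7: 5, 7, 2, 2, 5, 3, 5, 7, 1
Reverse-coded (reversed = (1+7) − raw = 8 − raw):
  item 1: 8 − 5 = 3
  item 3: 8 − 2 = 6
  item 4: 8 − 2 = 6
  item 7: 8 − 5 = 3
Scored: 3, 7, 6, 6, 5, 3, 3, 7, 1
Total = 41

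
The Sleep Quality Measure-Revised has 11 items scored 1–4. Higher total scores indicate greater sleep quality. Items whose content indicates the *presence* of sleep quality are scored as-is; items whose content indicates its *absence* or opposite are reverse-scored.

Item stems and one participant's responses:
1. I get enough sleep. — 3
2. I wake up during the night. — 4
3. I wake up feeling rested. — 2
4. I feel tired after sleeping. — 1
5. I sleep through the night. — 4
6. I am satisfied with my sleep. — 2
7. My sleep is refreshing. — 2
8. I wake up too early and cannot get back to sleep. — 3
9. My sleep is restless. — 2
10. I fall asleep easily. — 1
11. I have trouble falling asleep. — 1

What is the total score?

Items 2, 4, 8, 9, 11 describe the absence/opposite of sleep quality → reverse-score.
on a 1–4 scale, reversed = 5 − raw.
  item 1: 3
  item 2: 5 − 4 = 1
  item 3: 2
  item 4: 5 − 1 = 4
  item 5: 4
  item 6: 2
  item 7: 2
  item 8: 5 − 3 = 2
  item 9: 5 − 2 = 3
  item 10: 1
  item 11: 5 − 1 = 4
Total = 3 + 1 + 2 + 4 + 4 + 2 + 2 + 2 + 3 + 1 + 4 = 28

28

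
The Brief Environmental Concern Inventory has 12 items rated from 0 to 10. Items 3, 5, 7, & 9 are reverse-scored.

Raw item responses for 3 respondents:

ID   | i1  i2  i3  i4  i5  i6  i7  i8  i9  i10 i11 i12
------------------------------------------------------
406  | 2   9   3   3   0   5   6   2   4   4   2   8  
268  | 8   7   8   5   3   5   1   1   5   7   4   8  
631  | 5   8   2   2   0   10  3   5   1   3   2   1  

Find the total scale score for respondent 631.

70

Respondent 631 raw: 5, 8, 2, 2, 0, 10, 3, 5, 1, 3, 2, 1.
Reverse-coded (on a 0–10 scale, reversed = 10 − raw):
  item 1: 5
  item 2: 8
  item 3: 10 − 2 = 8
  item 4: 2
  item 5: 10 − 0 = 10
  item 6: 10
  item 7: 10 − 3 = 7
  item 8: 5
  item 9: 10 − 1 = 9
  item 10: 3
  item 11: 2
  item 12: 1
Sum = 5 + 8 + 8 + 2 + 10 + 10 + 7 + 5 + 9 + 3 + 2 + 1 = 70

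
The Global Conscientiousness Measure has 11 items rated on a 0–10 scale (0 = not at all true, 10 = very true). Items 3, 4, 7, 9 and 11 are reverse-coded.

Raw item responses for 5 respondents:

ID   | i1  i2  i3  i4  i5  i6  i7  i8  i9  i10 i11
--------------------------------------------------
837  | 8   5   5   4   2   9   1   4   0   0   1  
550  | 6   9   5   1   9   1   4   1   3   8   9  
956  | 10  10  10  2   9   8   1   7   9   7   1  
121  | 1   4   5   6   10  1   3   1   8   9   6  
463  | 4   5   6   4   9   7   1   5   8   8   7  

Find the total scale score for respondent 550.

Respondent 550 raw: 6, 9, 5, 1, 9, 1, 4, 1, 3, 8, 9.
Reverse-coded (reverse-coded value = 10 − response):
  item 1: 6
  item 2: 9
  item 3: 10 − 5 = 5
  item 4: 10 − 1 = 9
  item 5: 9
  item 6: 1
  item 7: 10 − 4 = 6
  item 8: 1
  item 9: 10 − 3 = 7
  item 10: 8
  item 11: 10 − 9 = 1
Sum = 6 + 9 + 5 + 9 + 9 + 1 + 6 + 1 + 7 + 8 + 1 = 62

62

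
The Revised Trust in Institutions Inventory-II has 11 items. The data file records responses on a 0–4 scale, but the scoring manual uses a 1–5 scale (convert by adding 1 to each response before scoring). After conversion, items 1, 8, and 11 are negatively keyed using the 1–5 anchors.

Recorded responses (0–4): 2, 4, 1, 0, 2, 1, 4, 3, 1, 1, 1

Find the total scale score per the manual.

31

Convert to 1–5: 3, 5, 2, 1, 3, 2, 5, 4, 2, 2, 2
Reverse-coded (reversed = (1+5) − raw = 6 − raw):
  item 1: 6 − 3 = 3
  item 8: 6 − 4 = 2
  item 11: 6 − 2 = 4
Scored: 3, 5, 2, 1, 3, 2, 5, 2, 2, 2, 4
Total = 31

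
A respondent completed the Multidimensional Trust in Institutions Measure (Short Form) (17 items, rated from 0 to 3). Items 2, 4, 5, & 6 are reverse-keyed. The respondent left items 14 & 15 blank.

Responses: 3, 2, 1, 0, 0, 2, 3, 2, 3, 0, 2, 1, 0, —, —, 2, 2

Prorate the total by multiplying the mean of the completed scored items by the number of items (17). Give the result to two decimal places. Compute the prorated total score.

30.60

Reverse-coded (reverse-coded value = 3 − response):
  item 2: 3 − 2 = 1
  item 4: 3 − 0 = 3
  item 5: 3 − 0 = 3
  item 6: 3 − 2 = 1
Completed scored items (15 of 17): 3, 1, 1, 3, 3, 1, 3, 2, 3, 0, 2, 1, 0, 2, 2; sum = 27.
Person mean = 27 / 15 ≈ 1.8000
Prorated total = (27 / 15) × 17 = 30.60 (to 2 dp)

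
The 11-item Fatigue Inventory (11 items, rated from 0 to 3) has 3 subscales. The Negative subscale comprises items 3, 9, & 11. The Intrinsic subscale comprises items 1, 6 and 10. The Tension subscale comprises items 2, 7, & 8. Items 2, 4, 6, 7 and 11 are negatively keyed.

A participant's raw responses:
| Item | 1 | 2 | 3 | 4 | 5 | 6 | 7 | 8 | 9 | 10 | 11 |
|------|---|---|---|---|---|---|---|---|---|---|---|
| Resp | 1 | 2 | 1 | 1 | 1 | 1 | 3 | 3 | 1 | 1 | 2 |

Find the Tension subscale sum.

4

Tension items: 2, 7, 8.
Of these, items 2 and 7 are negatively keyed; reverse-coded value = 3 − response.
  item 2: 3 − 2 = 1
  item 7: 3 − 3 = 0
  item 8: 3
Sum = 1 + 0 + 3 = 4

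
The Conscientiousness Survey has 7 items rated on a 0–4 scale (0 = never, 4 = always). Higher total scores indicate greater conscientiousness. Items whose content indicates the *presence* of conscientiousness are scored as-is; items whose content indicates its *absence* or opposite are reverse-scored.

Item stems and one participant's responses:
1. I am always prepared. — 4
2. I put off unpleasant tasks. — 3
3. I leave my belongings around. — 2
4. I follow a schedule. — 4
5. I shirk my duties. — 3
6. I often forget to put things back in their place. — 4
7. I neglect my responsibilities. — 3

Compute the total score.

13

Items 2, 3, 5, 6, 7 describe the absence/opposite of conscientiousness → reverse-score.
reverse-coded value = 4 − response.
  item 1: 4
  item 2: 4 − 3 = 1
  item 3: 4 − 2 = 2
  item 4: 4
  item 5: 4 − 3 = 1
  item 6: 4 − 4 = 0
  item 7: 4 − 3 = 1
Total = 4 + 1 + 2 + 4 + 1 + 0 + 1 = 13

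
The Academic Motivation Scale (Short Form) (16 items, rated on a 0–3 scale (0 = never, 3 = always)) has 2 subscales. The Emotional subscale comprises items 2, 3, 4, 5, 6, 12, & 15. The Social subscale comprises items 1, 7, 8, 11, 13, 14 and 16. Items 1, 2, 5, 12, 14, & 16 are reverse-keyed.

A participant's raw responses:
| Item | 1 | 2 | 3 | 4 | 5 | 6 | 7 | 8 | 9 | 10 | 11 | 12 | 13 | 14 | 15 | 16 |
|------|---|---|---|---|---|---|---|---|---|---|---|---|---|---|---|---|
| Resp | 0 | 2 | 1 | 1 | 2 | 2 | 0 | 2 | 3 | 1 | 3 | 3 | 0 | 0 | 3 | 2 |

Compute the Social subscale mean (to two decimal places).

Social items: 1, 7, 8, 11, 13, 14, 16.
Of these, items 1, 14 and 16 are reverse-keyed; on a 0–3 scale, reversed = 3 − raw.
  item 1: 3 − 0 = 3
  item 7: 0
  item 8: 2
  item 11: 3
  item 13: 0
  item 14: 3 − 0 = 3
  item 16: 3 − 2 = 1
Sum = 3 + 0 + 2 + 3 + 0 + 3 + 1 = 12
Mean = 12 / 7 = 1.71

1.71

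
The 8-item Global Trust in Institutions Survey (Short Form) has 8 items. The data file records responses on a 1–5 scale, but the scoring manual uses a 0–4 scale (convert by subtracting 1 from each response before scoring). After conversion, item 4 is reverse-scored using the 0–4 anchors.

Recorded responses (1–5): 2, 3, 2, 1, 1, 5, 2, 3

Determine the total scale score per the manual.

15

Convert to 0–4: 1, 2, 1, 0, 0, 4, 1, 2
Reverse-coded (on a 0–4 scale, reversed = 4 − raw):
  item 4: 4 − 0 = 4
Scored: 1, 2, 1, 4, 0, 4, 1, 2
Total = 15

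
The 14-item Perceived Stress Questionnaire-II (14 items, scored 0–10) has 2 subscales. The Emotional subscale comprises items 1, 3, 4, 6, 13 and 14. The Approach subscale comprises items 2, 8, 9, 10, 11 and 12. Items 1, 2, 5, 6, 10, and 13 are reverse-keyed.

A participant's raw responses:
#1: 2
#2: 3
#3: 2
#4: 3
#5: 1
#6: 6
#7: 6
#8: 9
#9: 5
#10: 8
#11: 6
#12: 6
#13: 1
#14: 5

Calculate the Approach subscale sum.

35

Approach items: 2, 8, 9, 10, 11, 12.
Of these, items 2 & 10 are reverse-keyed; on a 0–10 scale, reversed = 10 − raw.
  item 2: 10 − 3 = 7
  item 8: 9
  item 9: 5
  item 10: 10 − 8 = 2
  item 11: 6
  item 12: 6
Sum = 7 + 9 + 5 + 2 + 6 + 6 = 35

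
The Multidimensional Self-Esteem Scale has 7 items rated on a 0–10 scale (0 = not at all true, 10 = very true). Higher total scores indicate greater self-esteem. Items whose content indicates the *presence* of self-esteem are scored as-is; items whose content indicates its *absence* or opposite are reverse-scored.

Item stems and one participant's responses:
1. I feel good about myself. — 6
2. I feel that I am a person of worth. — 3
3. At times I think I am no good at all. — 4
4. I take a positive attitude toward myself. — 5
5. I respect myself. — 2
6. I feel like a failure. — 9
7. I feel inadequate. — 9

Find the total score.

24

Items 3, 6, 7 describe the absence/opposite of self-esteem → reverse-score.
on a 0–10 scale, reversed = 10 − raw.
  item 1: 6
  item 2: 3
  item 3: 10 − 4 = 6
  item 4: 5
  item 5: 2
  item 6: 10 − 9 = 1
  item 7: 10 − 9 = 1
Total = 6 + 3 + 6 + 5 + 2 + 1 + 1 = 24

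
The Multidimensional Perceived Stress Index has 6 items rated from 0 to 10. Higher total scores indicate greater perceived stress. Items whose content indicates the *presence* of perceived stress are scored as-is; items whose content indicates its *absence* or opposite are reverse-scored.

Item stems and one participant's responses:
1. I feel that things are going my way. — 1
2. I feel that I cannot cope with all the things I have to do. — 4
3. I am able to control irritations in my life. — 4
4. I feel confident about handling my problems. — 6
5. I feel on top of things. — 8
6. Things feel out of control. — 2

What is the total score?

27

Items 1, 3, 4, 5 describe the absence/opposite of perceived stress → reverse-score.
on a 0–10 scale, reversed = 10 − raw.
  item 1: 10 − 1 = 9
  item 2: 4
  item 3: 10 − 4 = 6
  item 4: 10 − 6 = 4
  item 5: 10 − 8 = 2
  item 6: 2
Total = 9 + 4 + 6 + 4 + 2 + 2 = 27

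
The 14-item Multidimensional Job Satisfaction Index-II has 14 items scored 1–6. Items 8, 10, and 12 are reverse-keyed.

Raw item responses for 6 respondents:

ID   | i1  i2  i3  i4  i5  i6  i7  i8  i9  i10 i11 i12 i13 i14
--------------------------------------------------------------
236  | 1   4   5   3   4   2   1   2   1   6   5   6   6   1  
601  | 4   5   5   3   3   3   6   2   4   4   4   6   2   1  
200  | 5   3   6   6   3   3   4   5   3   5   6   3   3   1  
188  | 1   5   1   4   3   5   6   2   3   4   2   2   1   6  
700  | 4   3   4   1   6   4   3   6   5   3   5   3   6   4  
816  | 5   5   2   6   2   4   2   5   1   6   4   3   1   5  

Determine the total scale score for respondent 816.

Respondent 816 raw: 5, 5, 2, 6, 2, 4, 2, 5, 1, 6, 4, 3, 1, 5.
Reverse-coded (reverse-coded value = 7 − response):
  item 1: 5
  item 2: 5
  item 3: 2
  item 4: 6
  item 5: 2
  item 6: 4
  item 7: 2
  item 8: 7 − 5 = 2
  item 9: 1
  item 10: 7 − 6 = 1
  item 11: 4
  item 12: 7 − 3 = 4
  item 13: 1
  item 14: 5
Sum = 5 + 5 + 2 + 6 + 2 + 4 + 2 + 2 + 1 + 1 + 4 + 4 + 1 + 5 = 44

44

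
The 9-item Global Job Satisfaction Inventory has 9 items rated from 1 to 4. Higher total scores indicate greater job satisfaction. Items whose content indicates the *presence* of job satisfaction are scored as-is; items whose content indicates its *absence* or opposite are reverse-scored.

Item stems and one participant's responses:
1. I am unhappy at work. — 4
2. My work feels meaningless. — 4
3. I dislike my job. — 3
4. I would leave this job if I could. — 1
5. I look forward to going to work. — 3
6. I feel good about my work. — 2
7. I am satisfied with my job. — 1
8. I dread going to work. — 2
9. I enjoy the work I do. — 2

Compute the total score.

19

Items 1, 2, 3, 4, 8 describe the absence/opposite of job satisfaction → reverse-score.
on a 1–4 scale, reversed = 5 − raw.
  item 1: 5 − 4 = 1
  item 2: 5 − 4 = 1
  item 3: 5 − 3 = 2
  item 4: 5 − 1 = 4
  item 5: 3
  item 6: 2
  item 7: 1
  item 8: 5 − 2 = 3
  item 9: 2
Total = 1 + 1 + 2 + 4 + 3 + 2 + 1 + 3 + 2 = 19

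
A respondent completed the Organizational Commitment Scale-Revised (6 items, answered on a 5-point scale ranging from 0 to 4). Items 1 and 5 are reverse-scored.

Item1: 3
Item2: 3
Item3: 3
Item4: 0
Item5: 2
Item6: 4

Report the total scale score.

13

Raw sum = 15. Reverse-scored items: 1, 5; their raw sum = 5.
Each reversal replaces raw with 4 − raw, changing the total by 4 − 2·raw per item.
Total = 15 + 2·4 − 2·5 = 15 + 8 − 10 = 13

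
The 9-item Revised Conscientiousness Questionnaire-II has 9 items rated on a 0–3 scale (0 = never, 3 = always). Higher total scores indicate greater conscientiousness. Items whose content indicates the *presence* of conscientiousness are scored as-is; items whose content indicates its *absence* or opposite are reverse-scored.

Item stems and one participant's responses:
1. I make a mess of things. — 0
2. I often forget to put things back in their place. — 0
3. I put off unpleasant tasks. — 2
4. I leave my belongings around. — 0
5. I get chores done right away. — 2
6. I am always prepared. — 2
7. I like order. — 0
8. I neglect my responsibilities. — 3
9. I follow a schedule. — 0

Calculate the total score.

Items 1, 2, 3, 4, 8 describe the absence/opposite of conscientiousness → reverse-score.
reversed = (0+3) − raw = 3 − raw.
  item 1: 3 − 0 = 3
  item 2: 3 − 0 = 3
  item 3: 3 − 2 = 1
  item 4: 3 − 0 = 3
  item 5: 2
  item 6: 2
  item 7: 0
  item 8: 3 − 3 = 0
  item 9: 0
Total = 3 + 3 + 1 + 3 + 2 + 2 + 0 + 0 + 0 = 14

14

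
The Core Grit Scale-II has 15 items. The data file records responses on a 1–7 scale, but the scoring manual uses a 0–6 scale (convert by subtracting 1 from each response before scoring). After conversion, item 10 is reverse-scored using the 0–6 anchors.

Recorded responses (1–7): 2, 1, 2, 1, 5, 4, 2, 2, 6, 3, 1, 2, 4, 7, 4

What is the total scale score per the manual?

Convert to 0–6: 1, 0, 1, 0, 4, 3, 1, 1, 5, 2, 0, 1, 3, 6, 3
Reverse-coded (reverse-coded value = 6 − response):
  item 10: 6 − 2 = 4
Scored: 1, 0, 1, 0, 4, 3, 1, 1, 5, 4, 0, 1, 3, 6, 3
Total = 33

33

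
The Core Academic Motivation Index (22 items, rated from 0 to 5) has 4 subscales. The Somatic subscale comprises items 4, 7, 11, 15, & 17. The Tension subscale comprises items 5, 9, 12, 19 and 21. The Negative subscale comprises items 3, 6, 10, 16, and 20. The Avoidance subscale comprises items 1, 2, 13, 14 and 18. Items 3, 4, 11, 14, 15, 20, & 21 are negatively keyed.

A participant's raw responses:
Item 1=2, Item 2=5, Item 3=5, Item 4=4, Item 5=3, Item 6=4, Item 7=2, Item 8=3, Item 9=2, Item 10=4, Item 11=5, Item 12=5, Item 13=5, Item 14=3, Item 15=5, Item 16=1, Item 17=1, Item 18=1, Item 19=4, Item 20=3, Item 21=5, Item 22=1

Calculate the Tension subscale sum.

14

Tension items: 5, 9, 12, 19, 21.
Of these, item 21 is negatively keyed; reverse-coded value = 5 − response.
  item 5: 3
  item 9: 2
  item 12: 5
  item 19: 4
  item 21: 5 − 5 = 0
Sum = 3 + 2 + 5 + 4 + 0 = 14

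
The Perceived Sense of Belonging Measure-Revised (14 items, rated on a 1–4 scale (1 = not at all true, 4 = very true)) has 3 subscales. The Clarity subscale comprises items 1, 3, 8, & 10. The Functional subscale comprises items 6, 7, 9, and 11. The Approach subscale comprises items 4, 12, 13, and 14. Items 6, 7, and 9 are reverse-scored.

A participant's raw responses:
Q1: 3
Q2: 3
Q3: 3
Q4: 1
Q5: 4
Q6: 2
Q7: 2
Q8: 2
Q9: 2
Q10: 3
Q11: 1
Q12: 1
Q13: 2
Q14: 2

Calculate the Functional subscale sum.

Functional items: 6, 7, 9, 11.
Of these, items 6, 7, and 9 are reverse-scored; reversed = (1+4) − raw = 5 − raw.
  item 6: 5 − 2 = 3
  item 7: 5 − 2 = 3
  item 9: 5 − 2 = 3
  item 11: 1
Sum = 3 + 3 + 3 + 1 = 10

10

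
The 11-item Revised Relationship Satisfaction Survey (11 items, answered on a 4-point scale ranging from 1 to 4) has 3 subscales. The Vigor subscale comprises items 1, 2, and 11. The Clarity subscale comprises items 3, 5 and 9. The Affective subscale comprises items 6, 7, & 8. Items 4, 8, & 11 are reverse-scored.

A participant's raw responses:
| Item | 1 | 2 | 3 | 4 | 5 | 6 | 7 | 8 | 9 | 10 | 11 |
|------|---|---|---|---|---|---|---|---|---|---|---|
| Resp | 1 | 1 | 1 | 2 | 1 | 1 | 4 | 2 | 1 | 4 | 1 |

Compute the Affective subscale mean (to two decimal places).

2.67

Affective items: 6, 7, 8.
Of these, item 8 is reverse-scored; reversed = (1+4) − raw = 5 − raw.
  item 6: 1
  item 7: 4
  item 8: 5 − 2 = 3
Sum = 1 + 4 + 3 = 8
Mean = 8 / 3 = 2.67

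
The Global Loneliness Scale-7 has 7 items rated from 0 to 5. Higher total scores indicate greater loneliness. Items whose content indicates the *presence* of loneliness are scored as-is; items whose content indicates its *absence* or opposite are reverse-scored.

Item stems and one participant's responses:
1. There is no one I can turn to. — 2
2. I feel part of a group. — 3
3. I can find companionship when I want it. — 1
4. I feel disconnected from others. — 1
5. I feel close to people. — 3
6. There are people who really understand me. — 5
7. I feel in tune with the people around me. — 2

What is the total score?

Items 2, 3, 5, 6, 7 describe the absence/opposite of loneliness → reverse-score.
reversed = (0+5) − raw = 5 − raw.
  item 1: 2
  item 2: 5 − 3 = 2
  item 3: 5 − 1 = 4
  item 4: 1
  item 5: 5 − 3 = 2
  item 6: 5 − 5 = 0
  item 7: 5 − 2 = 3
Total = 2 + 2 + 4 + 1 + 2 + 0 + 3 = 14

14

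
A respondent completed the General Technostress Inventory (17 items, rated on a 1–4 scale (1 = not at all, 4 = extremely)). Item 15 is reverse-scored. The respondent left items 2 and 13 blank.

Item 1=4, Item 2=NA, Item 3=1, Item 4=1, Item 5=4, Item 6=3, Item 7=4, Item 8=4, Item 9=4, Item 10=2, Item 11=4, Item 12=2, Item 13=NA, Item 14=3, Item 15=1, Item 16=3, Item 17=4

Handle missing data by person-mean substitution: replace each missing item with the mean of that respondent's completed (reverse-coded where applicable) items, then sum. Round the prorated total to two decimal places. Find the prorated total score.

Reverse-coded (reverse-coded value = 5 − response):
  item 15: 5 − 1 = 4
Completed scored items (15 of 17): 4, 1, 1, 4, 3, 4, 4, 4, 2, 4, 2, 3, 4, 3, 4; sum = 47.
Person mean = 47 / 15 ≈ 3.1333
Prorated total = (47 / 15) × 17 = 53.27 (to 2 dp)

53.27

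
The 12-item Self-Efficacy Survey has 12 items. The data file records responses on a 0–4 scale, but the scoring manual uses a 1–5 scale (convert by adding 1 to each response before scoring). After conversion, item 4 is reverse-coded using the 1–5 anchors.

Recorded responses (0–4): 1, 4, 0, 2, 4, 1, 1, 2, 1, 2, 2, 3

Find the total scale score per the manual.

35

Convert to 1–5: 2, 5, 1, 3, 5, 2, 2, 3, 2, 3, 3, 4
Reverse-coded (on a 1–5 scale, reversed = 6 − raw):
  item 4: 6 − 3 = 3
Scored: 2, 5, 1, 3, 5, 2, 2, 3, 2, 3, 3, 4
Total = 35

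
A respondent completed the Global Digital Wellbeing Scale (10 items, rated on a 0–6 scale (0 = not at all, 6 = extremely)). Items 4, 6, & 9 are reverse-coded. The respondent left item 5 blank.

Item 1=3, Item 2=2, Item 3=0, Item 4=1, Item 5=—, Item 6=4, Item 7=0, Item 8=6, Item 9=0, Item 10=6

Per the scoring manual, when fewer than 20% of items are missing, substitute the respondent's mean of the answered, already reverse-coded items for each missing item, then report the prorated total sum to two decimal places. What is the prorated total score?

Reverse-coded (on a 0–6 scale, reversed = 6 − raw):
  item 4: 6 − 1 = 5
  item 6: 6 − 4 = 2
  item 9: 6 − 0 = 6
Completed scored items (9 of 10): 3, 2, 0, 5, 2, 0, 6, 6, 6; sum = 30.
Person mean = 30 / 9 ≈ 3.3333
Prorated total = (30 / 9) × 10 = 33.33 (to 2 dp)

33.33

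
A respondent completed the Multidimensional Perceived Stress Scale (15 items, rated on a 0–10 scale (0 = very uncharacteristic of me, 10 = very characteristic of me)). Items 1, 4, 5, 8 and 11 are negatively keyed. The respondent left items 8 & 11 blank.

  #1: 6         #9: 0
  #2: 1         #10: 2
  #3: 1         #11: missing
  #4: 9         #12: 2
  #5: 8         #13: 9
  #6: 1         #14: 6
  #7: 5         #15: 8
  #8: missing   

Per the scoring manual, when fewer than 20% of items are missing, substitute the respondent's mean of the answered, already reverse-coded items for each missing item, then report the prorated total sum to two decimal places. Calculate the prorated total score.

Reverse-coded (on a 0–10 scale, reversed = 10 − raw):
  item 1: 10 − 6 = 4
  item 4: 10 − 9 = 1
  item 5: 10 − 8 = 2
Completed scored items (13 of 15): 4, 1, 1, 1, 2, 1, 5, 0, 2, 2, 9, 6, 8; sum = 42.
Person mean = 42 / 13 ≈ 3.2308
Prorated total = (42 / 13) × 15 = 48.46 (to 2 dp)

48.46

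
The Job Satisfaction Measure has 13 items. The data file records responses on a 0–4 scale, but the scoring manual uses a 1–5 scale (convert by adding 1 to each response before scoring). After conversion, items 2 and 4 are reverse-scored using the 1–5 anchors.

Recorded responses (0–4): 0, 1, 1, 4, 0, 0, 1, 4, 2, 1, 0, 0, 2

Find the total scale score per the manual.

27

Convert to 1–5: 1, 2, 2, 5, 1, 1, 2, 5, 3, 2, 1, 1, 3
Reverse-coded (reverse-coded value = 6 − response):
  item 2: 6 − 2 = 4
  item 4: 6 − 5 = 1
Scored: 1, 4, 2, 1, 1, 1, 2, 5, 3, 2, 1, 1, 3
Total = 27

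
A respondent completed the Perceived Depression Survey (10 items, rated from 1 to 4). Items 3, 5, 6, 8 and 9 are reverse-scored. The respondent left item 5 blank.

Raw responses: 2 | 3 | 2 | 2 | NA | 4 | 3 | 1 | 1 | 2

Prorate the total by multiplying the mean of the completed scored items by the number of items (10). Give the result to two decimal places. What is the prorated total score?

Reverse-coded (on a 1–4 scale, reversed = 5 − raw):
  item 3: 5 − 2 = 3
  item 6: 5 − 4 = 1
  item 8: 5 − 1 = 4
  item 9: 5 − 1 = 4
Completed scored items (9 of 10): 2, 3, 3, 2, 1, 3, 4, 4, 2; sum = 24.
Person mean = 24 / 9 ≈ 2.6667
Prorated total = (24 / 9) × 10 = 26.67 (to 2 dp)

26.67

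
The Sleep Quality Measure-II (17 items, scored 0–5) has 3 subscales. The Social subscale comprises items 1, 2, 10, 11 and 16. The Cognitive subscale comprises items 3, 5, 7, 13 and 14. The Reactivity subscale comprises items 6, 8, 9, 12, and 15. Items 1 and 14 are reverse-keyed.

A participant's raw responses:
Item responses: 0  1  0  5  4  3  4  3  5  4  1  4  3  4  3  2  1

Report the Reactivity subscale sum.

Reactivity items: 6, 8, 9, 12, 15.
  item 6: 3
  item 8: 3
  item 9: 5
  item 12: 4
  item 15: 3
Sum = 3 + 3 + 5 + 4 + 3 = 18

18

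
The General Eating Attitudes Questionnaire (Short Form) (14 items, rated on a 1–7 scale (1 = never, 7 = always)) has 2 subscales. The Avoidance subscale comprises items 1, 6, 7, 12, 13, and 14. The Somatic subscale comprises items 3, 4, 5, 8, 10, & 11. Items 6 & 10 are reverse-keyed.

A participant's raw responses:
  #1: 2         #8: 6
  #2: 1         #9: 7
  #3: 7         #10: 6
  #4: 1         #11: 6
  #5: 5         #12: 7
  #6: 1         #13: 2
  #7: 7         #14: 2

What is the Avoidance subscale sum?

Avoidance items: 1, 6, 7, 12, 13, 14.
Of these, item 6 is reverse-keyed; on a 1–7 scale, reversed = 8 − raw.
  item 1: 2
  item 6: 8 − 1 = 7
  item 7: 7
  item 12: 7
  item 13: 2
  item 14: 2
Sum = 2 + 7 + 7 + 7 + 2 + 2 = 27

27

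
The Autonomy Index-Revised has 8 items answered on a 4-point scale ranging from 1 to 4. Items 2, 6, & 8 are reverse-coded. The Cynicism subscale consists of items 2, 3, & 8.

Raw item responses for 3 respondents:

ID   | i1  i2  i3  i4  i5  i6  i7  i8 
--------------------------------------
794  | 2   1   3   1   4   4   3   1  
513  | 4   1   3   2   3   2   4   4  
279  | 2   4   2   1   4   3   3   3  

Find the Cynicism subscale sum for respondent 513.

8

Respondent 513 raw: 4, 1, 3, 2, 3, 2, 4, 4.
Cynicism items: 2, 3, 8.
Reverse-coded (reversed = (1+4) − raw = 5 − raw):
  item 2: 5 − 1 = 4
  item 3: 3
  item 8: 5 − 4 = 1
Sum = 4 + 3 + 1 = 8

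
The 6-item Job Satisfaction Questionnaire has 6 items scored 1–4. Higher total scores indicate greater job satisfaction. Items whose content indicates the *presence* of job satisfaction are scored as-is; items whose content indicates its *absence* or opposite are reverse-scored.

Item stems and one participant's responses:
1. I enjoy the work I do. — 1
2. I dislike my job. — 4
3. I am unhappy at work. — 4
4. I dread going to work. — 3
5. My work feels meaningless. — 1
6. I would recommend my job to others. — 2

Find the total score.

11

Items 2, 3, 4, 5 describe the absence/opposite of job satisfaction → reverse-score.
reverse-coded value = 5 − response.
  item 1: 1
  item 2: 5 − 4 = 1
  item 3: 5 − 4 = 1
  item 4: 5 − 3 = 2
  item 5: 5 − 1 = 4
  item 6: 2
Total = 1 + 1 + 1 + 2 + 4 + 2 = 11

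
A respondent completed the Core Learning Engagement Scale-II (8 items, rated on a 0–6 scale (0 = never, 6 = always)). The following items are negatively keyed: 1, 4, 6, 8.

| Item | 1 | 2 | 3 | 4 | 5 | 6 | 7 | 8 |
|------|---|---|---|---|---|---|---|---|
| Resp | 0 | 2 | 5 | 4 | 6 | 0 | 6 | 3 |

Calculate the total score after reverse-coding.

36

Raw sum = 26. Negatively keyed items: 1, 4, 6, 8; their raw sum = 7.
Each reversal replaces raw with 6 − raw, changing the total by 6 − 2·raw per item.
Total = 26 + 4·6 − 2·7 = 26 + 24 − 14 = 36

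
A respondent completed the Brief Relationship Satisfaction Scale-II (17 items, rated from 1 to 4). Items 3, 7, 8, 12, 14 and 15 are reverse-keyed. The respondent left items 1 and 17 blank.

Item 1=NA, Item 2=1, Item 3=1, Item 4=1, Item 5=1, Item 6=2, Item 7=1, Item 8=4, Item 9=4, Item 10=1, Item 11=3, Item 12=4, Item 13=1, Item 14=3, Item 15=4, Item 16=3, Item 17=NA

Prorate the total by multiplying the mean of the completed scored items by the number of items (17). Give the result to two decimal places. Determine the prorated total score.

34.00

Reverse-coded (reverse-coded value = 5 − response):
  item 3: 5 − 1 = 4
  item 7: 5 − 1 = 4
  item 8: 5 − 4 = 1
  item 12: 5 − 4 = 1
  item 14: 5 − 3 = 2
  item 15: 5 − 4 = 1
Completed scored items (15 of 17): 1, 4, 1, 1, 2, 4, 1, 4, 1, 3, 1, 1, 2, 1, 3; sum = 30.
Person mean = 30 / 15 ≈ 2.0000
Prorated total = (30 / 15) × 17 = 34.00 (to 2 dp)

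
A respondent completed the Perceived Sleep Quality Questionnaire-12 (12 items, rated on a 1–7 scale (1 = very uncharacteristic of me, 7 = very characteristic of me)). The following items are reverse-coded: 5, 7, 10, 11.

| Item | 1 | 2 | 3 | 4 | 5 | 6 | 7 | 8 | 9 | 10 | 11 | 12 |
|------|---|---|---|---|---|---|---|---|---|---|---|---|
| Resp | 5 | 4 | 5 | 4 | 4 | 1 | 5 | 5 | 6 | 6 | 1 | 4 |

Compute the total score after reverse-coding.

Reversing items 5, 7, 10, and 11 with 8 − raw:
Total = 5 + 4 + 5 + 4 + (8−4) + 1 + (8−5) + 5 + 6 + (8−6) + (8−1) + 4
      = 5 + 4 + 5 + 4 + 4 + 1 + 3 + 5 + 6 + 2 + 7 + 4 = 50

50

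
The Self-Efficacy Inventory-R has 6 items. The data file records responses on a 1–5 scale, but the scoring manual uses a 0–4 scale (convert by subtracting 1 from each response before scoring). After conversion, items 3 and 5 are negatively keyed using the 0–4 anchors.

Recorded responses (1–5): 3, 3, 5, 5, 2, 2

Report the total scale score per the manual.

12

Convert to 0–4: 2, 2, 4, 4, 1, 1
Reverse-coded (on a 0–4 scale, reversed = 4 − raw):
  item 3: 4 − 4 = 0
  item 5: 4 − 1 = 3
Scored: 2, 2, 0, 4, 3, 1
Total = 12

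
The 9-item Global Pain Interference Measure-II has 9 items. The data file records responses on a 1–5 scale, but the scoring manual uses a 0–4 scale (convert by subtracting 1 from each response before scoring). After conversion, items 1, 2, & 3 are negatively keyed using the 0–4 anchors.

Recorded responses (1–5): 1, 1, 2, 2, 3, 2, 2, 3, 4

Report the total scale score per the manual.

Convert to 0–4: 0, 0, 1, 1, 2, 1, 1, 2, 3
Reverse-coded (reversed = (0+4) − raw = 4 − raw):
  item 1: 4 − 0 = 4
  item 2: 4 − 0 = 4
  item 3: 4 − 1 = 3
Scored: 4, 4, 3, 1, 2, 1, 1, 2, 3
Total = 21

21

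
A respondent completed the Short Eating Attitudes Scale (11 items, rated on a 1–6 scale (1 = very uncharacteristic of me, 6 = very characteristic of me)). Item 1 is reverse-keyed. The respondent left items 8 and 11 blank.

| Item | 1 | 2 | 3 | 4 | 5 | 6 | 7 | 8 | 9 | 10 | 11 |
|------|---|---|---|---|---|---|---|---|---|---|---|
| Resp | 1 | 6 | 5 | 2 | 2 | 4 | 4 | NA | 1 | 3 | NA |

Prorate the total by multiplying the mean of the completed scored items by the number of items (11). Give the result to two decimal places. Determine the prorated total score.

Reverse-coded (reverse-coded value = 7 − response):
  item 1: 7 − 1 = 6
Completed scored items (9 of 11): 6, 6, 5, 2, 2, 4, 4, 1, 3; sum = 33.
Person mean = 33 / 9 ≈ 3.6667
Prorated total = (33 / 9) × 11 = 40.33 (to 2 dp)

40.33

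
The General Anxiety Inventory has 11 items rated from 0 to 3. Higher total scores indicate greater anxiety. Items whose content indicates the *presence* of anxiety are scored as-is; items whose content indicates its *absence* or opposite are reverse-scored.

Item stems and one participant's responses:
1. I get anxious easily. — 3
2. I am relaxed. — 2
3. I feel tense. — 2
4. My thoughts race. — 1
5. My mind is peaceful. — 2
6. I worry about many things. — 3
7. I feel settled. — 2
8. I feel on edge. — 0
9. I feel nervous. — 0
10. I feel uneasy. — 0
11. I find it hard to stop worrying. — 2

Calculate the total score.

Items 2, 5, 7 describe the absence/opposite of anxiety → reverse-score.
reverse-coded value = 3 − response.
  item 1: 3
  item 2: 3 − 2 = 1
  item 3: 2
  item 4: 1
  item 5: 3 − 2 = 1
  item 6: 3
  item 7: 3 − 2 = 1
  item 8: 0
  item 9: 0
  item 10: 0
  item 11: 2
Total = 3 + 1 + 2 + 1 + 1 + 3 + 1 + 0 + 0 + 0 + 2 = 14

14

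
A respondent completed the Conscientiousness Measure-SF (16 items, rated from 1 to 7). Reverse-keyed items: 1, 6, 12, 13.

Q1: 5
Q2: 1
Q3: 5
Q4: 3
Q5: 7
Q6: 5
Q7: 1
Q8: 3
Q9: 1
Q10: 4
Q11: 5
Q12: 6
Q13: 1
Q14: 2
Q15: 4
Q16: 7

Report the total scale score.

Raw sum = 60. Reverse-keyed items: 1, 6, 12, 13; their raw sum = 17.
Each reversal replaces raw with 8 − raw, changing the total by 8 − 2·raw per item.
Total = 60 + 4·8 − 2·17 = 60 + 32 − 34 = 58

58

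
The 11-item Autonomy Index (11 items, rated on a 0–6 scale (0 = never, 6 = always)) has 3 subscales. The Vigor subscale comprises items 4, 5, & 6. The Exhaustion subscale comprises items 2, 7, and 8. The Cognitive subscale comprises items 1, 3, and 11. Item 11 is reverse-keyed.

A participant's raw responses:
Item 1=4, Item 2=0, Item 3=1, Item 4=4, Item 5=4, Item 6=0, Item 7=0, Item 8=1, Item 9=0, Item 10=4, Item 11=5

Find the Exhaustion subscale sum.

1

Exhaustion items: 2, 7, 8.
  item 2: 0
  item 7: 0
  item 8: 1
Sum = 0 + 0 + 1 = 1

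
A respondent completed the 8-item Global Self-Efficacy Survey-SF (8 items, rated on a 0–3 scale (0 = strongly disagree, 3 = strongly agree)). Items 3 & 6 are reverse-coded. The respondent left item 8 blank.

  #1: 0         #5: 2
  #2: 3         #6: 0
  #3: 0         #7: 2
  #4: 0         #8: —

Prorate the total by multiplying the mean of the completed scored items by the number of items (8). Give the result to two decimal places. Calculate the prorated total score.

Reverse-coded (reversed = (0+3) − raw = 3 − raw):
  item 3: 3 − 0 = 3
  item 6: 3 − 0 = 3
Completed scored items (7 of 8): 0, 3, 3, 0, 2, 3, 2; sum = 13.
Person mean = 13 / 7 ≈ 1.8571
Prorated total = (13 / 7) × 8 = 14.86 (to 2 dp)

14.86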